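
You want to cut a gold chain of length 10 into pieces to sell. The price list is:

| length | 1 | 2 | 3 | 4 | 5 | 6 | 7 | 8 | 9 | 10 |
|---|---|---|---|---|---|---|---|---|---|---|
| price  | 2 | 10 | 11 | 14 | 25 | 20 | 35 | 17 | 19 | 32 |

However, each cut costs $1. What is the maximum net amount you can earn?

Build v[k] bottom-up: v[k] = max over allowed piece i of (p[i] + v[k−i]) − 1 per cut.
v[1] = 2
v[2] = max(2+2-1, 10+0) = 10
v[3] = max(2+10-1, 10+2-1, 11+0) = 11
v[4] = max(2+11-1, 10+10-1, 11+2-1, 14+0) = 19
v[5] = max(2+19-1, 10+11-1, 11+10-1, 14+2-1, 25+0) = 25
v[6] = max(2+25-1, 10+19-1, 11+11-1, 14+10-1, 25+2-1, 20+0) = 28
v[7] = max(2+28-1, 10+25-1, 11+19-1, …, 20+2-1, 35+0) = 35
v[8] = max(2+35-1, 10+28-1, 11+25-1, …, 35+2-1, 17+0) = 37
v[9] = max(2+37-1, 10+35-1, 11+28-1, …, 17+2-1, 19+0) = 44
v[10] = max(2+44-1, 10+37-1, 11+35-1, …, 19+2-1, 32+0) = 49
One optimal plan: pieces 5 + 5 (1 cut) → $50 − $1 = $49.

49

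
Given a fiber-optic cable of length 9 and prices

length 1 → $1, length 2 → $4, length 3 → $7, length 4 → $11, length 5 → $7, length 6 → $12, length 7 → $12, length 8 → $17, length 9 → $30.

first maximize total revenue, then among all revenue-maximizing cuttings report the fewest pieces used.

Let r[k] be the best obtainable value from length k. For each k, try every first piece i and keep the best of price[i] + r[k−i].
r[1] = 1
r[2] = max(1+1, 4+0) = 4
r[3] = max(1+4, 4+1, 7+0) = 7
r[4] = max(1+7, 4+4, 7+1, 11+0) = 11
r[5] = max(1+11, 4+7, 7+4, 11+1, 7+0) = 12
r[6] = max(1+12, 4+11, 7+7, 11+4, 7+1, 12+0) = 15
r[7] = max(1+15, 4+12, 7+11, …, 12+1, 12+0) = 18
r[8] = max(1+18, 4+15, 7+12, …, 12+1, 17+0) = 22
r[9] = max(1+22, 4+18, 7+15, …, 17+1, 30+0) = 30
Maximum revenue is $30.
Now minimize piece count subject to staying optimal: for each k, pieces[k] = 1 + min over i with p[i]+r[k−i]=r[k] of pieces[k−i].
pieces[6] = 2
pieces[7] = 2
pieces[8] = 2
pieces[9] = 1

1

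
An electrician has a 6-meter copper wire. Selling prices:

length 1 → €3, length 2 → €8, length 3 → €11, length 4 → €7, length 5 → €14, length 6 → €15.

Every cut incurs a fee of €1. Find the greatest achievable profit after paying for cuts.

22

Consider every possible first cut. r[k] is the best of p[i]+r[k−i] over all sellable i≤k, charging 1 whenever i<k.
r[1] = 3
r[2] = max(3+3-1, 8+0) = 8
r[3] = max(3+8-1, 8+3-1, 11+0) = 11
r[4] = max(3+11-1, 8+8-1, 11+3-1, 7+0) = 15
r[5] = max(3+15-1, 8+11-1, 11+8-1, 7+3-1, 14+0) = 18
r[6] = max(3+18-1, 8+15-1, 11+11-1, 7+8-1, 14+3-1, 15+0) = 22
One optimal plan: pieces 2 + 2 + 2 (2 cuts) → €24 − €2 = €22.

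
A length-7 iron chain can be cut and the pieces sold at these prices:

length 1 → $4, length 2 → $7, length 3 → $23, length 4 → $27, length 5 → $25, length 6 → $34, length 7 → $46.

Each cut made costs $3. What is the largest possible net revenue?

47

Let v[k] be the best obtainable value from length k. For each k, try every first piece i and keep the best of price[i] + v[k−i] minus the 3 cut fee when i<k.
v[1] = 4
v[2] = 7
v[3] = 23
v[4] = 27
v[5] = 28  (first piece 1, then v[4]=27)
v[6] = 43  (first piece 3, then v[3]=23)
v[7] = 47  (first piece 3, then v[4]=27)
One optimal plan: pieces 4 + 3 (1 cut) → $50 − $3 = $47.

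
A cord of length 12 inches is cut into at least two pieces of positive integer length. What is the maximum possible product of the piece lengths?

Let m[k] be the best product for length k (with at least one cut). For each first piece i, the rest contributes max(k−i, m[k−i]).
m[2] = 1·max(1,0) = 1·1 = 1
m[3] = max(1·2, 2·1) = 2
m[4] = max(1·3, 2·2, 3·1) = 4
m[5] = max(1·4, 2·3, 3·2, 4·1) = 6
m[6] = max(1·6, 2·4, 3·3, 4·2, 5·1) = 9
m[7] = max(1·9, 2·6, 3·4, 4·3, 5·2, 6·1) = 12
m[8] = max(1·12, 2·9, 3·6, …, 6·2, 7·1) = 18
m[9] = max(1·18, 2·12, 3·9, …, 7·2, 8·1) = 27
m[10] = max(1·27, 2·18, 3·12, …, 8·2, 9·1) = 36
m[11] = max(1·36, 2·27, 3·18, …, 9·2, 10·1) = 54
m[12] = max(1·54, 2·36, 3·27, …, 10·2, 11·1) = 81
One optimal split: 3 + 3 + 3 + 3; product 3·3·3·3 = 81.

81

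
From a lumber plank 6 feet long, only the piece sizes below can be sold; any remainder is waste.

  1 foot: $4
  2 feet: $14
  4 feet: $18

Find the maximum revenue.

42

Let f[k] be the best obtainable value from length k. For each k, try every first piece i and keep the best of price[i] + f[k−i].
f[1] = 4
f[2] = max(4+4, 14+0) = 14
f[3] = max(4+14, 14+4) = 18
f[4] = max(4+18, 14+14, 18+0) = 28
f[5] = max(4+28, 14+18, 18+4) = 32
f[6] = max(4+32, 14+28, 18+14) = 42
One optimal cutting: 2 + 2 + 2 → $42.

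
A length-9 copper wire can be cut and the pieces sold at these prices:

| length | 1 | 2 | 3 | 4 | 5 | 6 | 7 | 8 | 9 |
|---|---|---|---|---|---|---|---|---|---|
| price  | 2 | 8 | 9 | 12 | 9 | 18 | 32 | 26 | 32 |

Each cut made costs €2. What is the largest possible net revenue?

Let net[k] be the best obtainable value from length k. For each k, try every first piece i and keep the best of price[i] + net[k−i] minus the 2 cut fee when i<k.
net[1] = 2
net[2] = max(2+2-2, 8+0) = 8
net[3] = max(2+8-2, 8+2-2, 9+0) = 9
net[4] = max(2+9-2, 8+8-2, 9+2-2, 12+0) = 14
net[5] = max(2+14-2, 8+9-2, 9+8-2, 12+2-2, 9+0) = 15
net[6] = max(2+15-2, 8+14-2, 9+9-2, 12+8-2, 9+2-2, 18+0) = 20
net[7] = max(2+20-2, 8+15-2, 9+14-2, …, 18+2-2, 32+0) = 32
net[8] = max(2+32-2, 8+20-2, 9+15-2, …, 32+2-2, 26+0) = 32
net[9] = max(2+32-2, 8+32-2, 9+20-2, …, 26+2-2, 32+0) = 38
One optimal plan: pieces 7 + 2 (1 cut) → €40 − €2 = €38.

38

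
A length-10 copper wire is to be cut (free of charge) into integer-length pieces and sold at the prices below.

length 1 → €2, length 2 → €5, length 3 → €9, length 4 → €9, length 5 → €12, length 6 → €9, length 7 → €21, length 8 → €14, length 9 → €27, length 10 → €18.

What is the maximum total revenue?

30

Let R[k] be the best obtainable value from length k. For each k, try every first piece i and keep the best of price[i] + R[k−i].
R[1] = 2
R[2] = 5
R[3] = 9
R[4] = 11  (first piece 1, then R[3]=9)
R[5] = 14  (first piece 2, then R[3]=9)
R[6] = 18  (first piece 3, then R[3]=9)
R[7] = 21
R[8] = 23  (first piece 1, then R[7]=21)
R[9] = 27  (first piece 3, then R[6]=18)
R[10] = 30  (first piece 3, then R[7]=21)
One optimal cutting: 7 + 3 → €21 + €9 = €30.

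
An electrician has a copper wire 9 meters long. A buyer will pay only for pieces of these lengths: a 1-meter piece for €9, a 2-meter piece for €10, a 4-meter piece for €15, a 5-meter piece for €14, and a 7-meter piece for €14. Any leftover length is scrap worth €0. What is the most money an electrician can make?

Consider every possible first cut. best[k] is the best of p[i]+best[k−i] over all sellable i≤k.
best[1] = 9
best[2] = 18  (first piece 1, then best[1]=9)
best[3] = 27  (first piece 1, then best[2]=18)
best[4] = 36  (first piece 1, then best[3]=27)
best[5] = 45  (first piece 1, then best[4]=36)
best[6] = 54  (first piece 1, then best[5]=45)
best[7] = 63  (first piece 1, then best[6]=54)
best[8] = 72  (first piece 1, then best[7]=63)
best[9] = 81  (first piece 1, then best[8]=72)
One optimal cutting: 1 + 1 + 1 + 1 + 1 + 1 + 1 + 1 + 1 → €81.

81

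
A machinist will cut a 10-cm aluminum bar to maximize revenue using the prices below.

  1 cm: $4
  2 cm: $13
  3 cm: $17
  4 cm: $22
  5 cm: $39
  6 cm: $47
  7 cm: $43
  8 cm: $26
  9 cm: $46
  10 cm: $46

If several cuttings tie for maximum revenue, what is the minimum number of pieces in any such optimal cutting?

2

Build r[k] bottom-up: r[k] = max over allowed piece i of (p[i] + r[k−i]).
r[1] = 4
r[2] = 13
r[3] = 17  (first piece 1, then r[2]=13)
r[4] = 26  (first piece 2, then r[2]=13)
r[5] = 39
r[6] = 47
r[7] = 52  (first piece 2, then r[5]=39)
r[8] = 60  (first piece 2, then r[6]=47)
r[9] = 65  (first piece 2, then r[7]=52)
r[10] = 78  (first piece 5, then r[5]=39)
Maximum revenue is $78.
Now minimize piece count subject to staying optimal: for each k, pieces[k] = 1 + min over i with p[i]+r[k−i]=r[k] of pieces[k−i].
pieces[7] = 2
pieces[8] = 2
pieces[9] = 3
pieces[10] = 2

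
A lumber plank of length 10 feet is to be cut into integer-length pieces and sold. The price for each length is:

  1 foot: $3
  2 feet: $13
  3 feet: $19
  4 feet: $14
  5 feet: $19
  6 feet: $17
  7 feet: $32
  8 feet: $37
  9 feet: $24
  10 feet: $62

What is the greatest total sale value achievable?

Consider every possible first cut. v[k] is the best of p[i]+v[k−i] over all sellable i≤k.
v[1] = 3
v[2] = 13
v[3] = 19
v[4] = 26  (first piece 2, then v[2]=13)
v[5] = 32  (first piece 2, then v[3]=19)
v[6] = 39  (first piece 2, then v[4]=26)
v[7] = 45  (first piece 2, then v[5]=32)
v[8] = 52  (first piece 2, then v[6]=39)
v[9] = 58  (first piece 2, then v[7]=45)
v[10] = 65  (first piece 2, then v[8]=52)
One optimal cutting: 2 + 2 + 2 + 2 + 2 → $13 + $13 + $13 + $13 + $13 = $65.

65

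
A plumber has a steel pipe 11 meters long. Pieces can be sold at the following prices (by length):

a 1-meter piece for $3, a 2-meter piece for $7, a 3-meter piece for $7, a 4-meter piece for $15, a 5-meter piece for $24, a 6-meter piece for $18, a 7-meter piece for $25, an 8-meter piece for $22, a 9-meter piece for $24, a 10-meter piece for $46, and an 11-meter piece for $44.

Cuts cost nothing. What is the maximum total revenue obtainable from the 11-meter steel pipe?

51

Let v[k] be the best obtainable value from length k. For each k, try every first piece i and keep the best of price[i] + v[k−i].
v[1] = 3
v[2] = 7
v[3] = 10  (first piece 1, then v[2]=7)
v[4] = 15
v[5] = 24
v[6] = 27  (first piece 1, then v[5]=24)
v[7] = 31  (first piece 2, then v[5]=24)
v[8] = 34  (first piece 1, then v[7]=31)
v[9] = 39  (first piece 4, then v[5]=24)
v[10] = 48  (first piece 5, then v[5]=24)
v[11] = 51  (first piece 1, then v[10]=48)
One optimal cutting: 5 + 5 + 1 → $24 + $24 + $3 = $51.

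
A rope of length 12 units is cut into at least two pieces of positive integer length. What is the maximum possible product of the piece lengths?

81

Let g[k] be the best product for length k (with at least one cut). For each first piece i, the rest contributes max(k−i, g[k−i]).
g[2] = 1*max(1,0) = 1*1 = 1
g[3] = max(1*2, 2*1) = 2
g[4] = max(1*3, 2*2, 3*1) = 4
g[5] = max(1*4, 2*3, 3*2, 4*1) = 6
g[6] = max(1*6, 2*4, 3*3, 4*2, 5*1) = 9
g[7] = max(1*9, 2*6, 3*4, 4*3, 5*2, 6*1) = 12
g[8] = max(1*12, 2*9, 3*6, …, 6*2, 7*1) = 18
g[9] = max(1*18, 2*12, 3*9, …, 7*2, 8*1) = 27
g[10] = max(1*27, 2*18, 3*12, …, 8*2, 9*1) = 36
g[11] = max(1*36, 2*27, 3*18, …, 9*2, 10*1) = 54
g[12] = max(1*54, 2*36, 3*27, …, 10*2, 11*1) = 81
One optimal split: 3 + 3 + 3 + 3; product 3*3*3*3 = 81.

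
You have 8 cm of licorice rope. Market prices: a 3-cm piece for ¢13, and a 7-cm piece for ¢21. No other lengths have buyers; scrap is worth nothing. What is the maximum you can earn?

26

Consider every possible first cut. r[k] is the best of p[i]+r[k−i] over all sellable i≤k.
r[1] = 0
r[2] = 0
r[3] = 13
r[4] = 13
r[5] = 13
r[6] = 26  (first piece 3, then r[3]=13)
r[7] = 26
r[8] = 26
One optimal cutting: pieces 3 + 3 with 2 cm of scrap → ¢26.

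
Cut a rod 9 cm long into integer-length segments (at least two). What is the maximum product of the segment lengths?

Define m[k] = max over 1≤i<k of i · max(k−i, m[k−i]); the inner max lets the remainder stay uncut if that's better.
m[2] = 1*max(1,0) = 1*1 = 1
m[3] = 1*max(2,1) = 1*2 = 2
m[4] = 2*max(2,1) = 2*2 = 4
m[5] = 2*max(3,2) = 2*3 = 6
m[6] = 3*max(3,2) = 3*3 = 9
m[7] = 2*max(5,6) = 2*6 = 12
m[8] = 2*max(6,9) = 2*9 = 18
m[9] = 3*max(6,9) = 3*9 = 27
One optimal split: 3 + 3 + 3; product 3*3*3 = 27.

27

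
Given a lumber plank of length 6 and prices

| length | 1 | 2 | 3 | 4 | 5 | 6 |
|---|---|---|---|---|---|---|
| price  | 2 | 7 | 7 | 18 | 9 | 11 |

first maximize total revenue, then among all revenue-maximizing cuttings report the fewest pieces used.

2

Let r[k] be the best obtainable value from length k. For each k, try every first piece i and keep the best of price[i] + r[k−i].
r[1] = 2
r[2] = max(2+2, 7+0) = 7
r[3] = max(2+7, 7+2, 7+0) = 9
r[4] = max(2+9, 7+7, 7+2, 18+0) = 18
r[5] = max(2+18, 7+9, 7+7, 18+2, 9+0) = 20
r[6] = max(2+20, 7+18, 7+9, 18+7, 9+2, 11+0) = 25
Maximum revenue is $25.
Now minimize piece count subject to staying optimal: for each k, pieces[k] = 1 + min over i with p[i]+r[k−i]=r[k] of pieces[k−i].
pieces[3] = 2
pieces[4] = 1
pieces[5] = 2
pieces[6] = 2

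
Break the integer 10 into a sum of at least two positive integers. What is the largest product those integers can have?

Define f[k] = max over 1≤i<k of i · max(k−i, f[k−i]); the inner max lets the remainder stay uncut if that's better.
Small cases: f[2]=1, f[3]=2.
f[4] = max(1*3, 2*2, 3*1) = 4
f[5] = max(1*4, 2*3, 3*2, 4*1) = 6
f[6] = max(1*6, 2*4, 3*3, 4*2, 5*1) = 9
f[7] = max(1*9, 2*6, 3*4, 4*3, 5*2, 6*1) = 12
f[8] = max(1*12, 2*9, 3*6, …, 6*2, 7*1) = 18
f[9] = max(1*18, 2*12, 3*9, …, 7*2, 8*1) = 27
f[10] = max(1*27, 2*18, 3*12, …, 8*2, 9*1) = 36
One optimal split: 3 + 3 + 2 + 2; product 3*3*2*2 = 36.

36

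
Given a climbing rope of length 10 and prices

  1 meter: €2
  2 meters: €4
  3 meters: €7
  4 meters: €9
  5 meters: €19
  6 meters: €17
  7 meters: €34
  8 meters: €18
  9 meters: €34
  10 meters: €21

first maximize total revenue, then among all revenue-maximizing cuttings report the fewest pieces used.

Let r[k] be the best obtainable value from length k. For each k, try every first piece i and keep the best of price[i] + r[k−i].
r[1] = 2
r[2] = max(2+2, 4+0) = 4
r[3] = max(2+4, 4+2, 7+0) = 7
r[4] = max(2+7, 4+4, 7+2, 9+0) = 9
r[5] = max(2+9, 4+7, 7+4, 9+2, 19+0) = 19
r[6] = max(2+19, 4+9, 7+7, 9+4, 19+2, 17+0) = 21
r[7] = max(2+21, 4+19, 7+9, …, 17+2, 34+0) = 34
r[8] = max(2+34, 4+21, 7+19, …, 34+2, 18+0) = 36
r[9] = max(2+36, 4+34, 7+21, …, 18+2, 34+0) = 38
r[10] = max(2+38, 4+36, 7+34, …, 34+2, 21+0) = 41
Maximum revenue is €41.
Now minimize piece count subject to staying optimal: for each k, pieces[k] = 1 + min over i with p[i]+r[k−i]=r[k] of pieces[k−i].
pieces[7] = 1
pieces[8] = 2
pieces[9] = 2
pieces[10] = 2

2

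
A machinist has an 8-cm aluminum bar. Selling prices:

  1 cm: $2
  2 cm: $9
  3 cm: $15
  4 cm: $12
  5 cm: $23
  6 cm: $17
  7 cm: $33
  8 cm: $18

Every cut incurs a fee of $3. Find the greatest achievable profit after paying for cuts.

35

Let net[k] be the best obtainable value from length k. For each k, try every first piece i and keep the best of price[i] + net[k−i] minus the 3 cut fee when i<k.
net[1] = 2
net[2] = max(2+2-3, 9+0) = 9
net[3] = max(2+9-3, 9+2-3, 15+0) = 15
net[4] = max(2+15-3, 9+9-3, 15+2-3, 12+0) = 15
net[5] = max(2+15-3, 9+15-3, 15+9-3, 12+2-3, 23+0) = 23
net[6] = max(2+23-3, 9+15-3, 15+15-3, 12+9-3, 23+2-3, 17+0) = 27
net[7] = max(2+27-3, 9+23-3, 15+15-3, …, 17+2-3, 33+0) = 33
net[8] = max(2+33-3, 9+27-3, 15+23-3, …, 33+2-3, 18+0) = 35
One optimal plan: pieces 5 + 3 (1 cut) → $38 − $3 = $35.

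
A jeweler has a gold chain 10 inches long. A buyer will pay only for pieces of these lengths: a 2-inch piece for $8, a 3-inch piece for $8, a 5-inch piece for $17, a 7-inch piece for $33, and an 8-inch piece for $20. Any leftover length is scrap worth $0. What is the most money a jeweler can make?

41

Consider every possible first cut. r[k] is the best of p[i]+r[k−i] over all sellable i≤k.
r[1] = 0
r[2] = 8
r[3] = 8
r[4] = 16  (first piece 2, then r[2]=8)
r[5] = 17
r[6] = 24  (first piece 2, then r[4]=16)
r[7] = 33
r[8] = 33
r[9] = 41  (first piece 2, then r[7]=33)
r[10] = 41
One optimal cutting: pieces 7 + 2 with 1 inch of scrap → $41.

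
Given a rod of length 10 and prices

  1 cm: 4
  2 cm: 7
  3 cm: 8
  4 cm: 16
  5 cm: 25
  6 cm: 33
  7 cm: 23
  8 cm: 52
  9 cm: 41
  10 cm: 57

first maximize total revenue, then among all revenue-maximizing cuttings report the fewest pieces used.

3

Let r[k] be the best obtainable value from length k. For each k, try every first piece i and keep the best of price[i] + r[k−i].
r[1] = 4
r[2] = max(4+4, 7+0) = 8
r[3] = max(4+8, 7+4, 8+0) = 12
r[4] = max(4+12, 7+8, 8+4, 16+0) = 16
r[5] = max(4+16, 7+12, 8+8, 16+4, 25+0) = 25
r[6] = max(4+25, 7+16, 8+12, 16+8, 25+4, 33+0) = 33
r[7] = max(4+33, 7+25, 8+16, …, 33+4, 23+0) = 37
r[8] = max(4+37, 7+33, 8+25, …, 23+4, 52+0) = 52
r[9] = max(4+52, 7+37, 8+33, …, 52+4, 41+0) = 56
r[10] = max(4+56, 7+52, 8+37, …, 41+4, 57+0) = 60
Maximum revenue is 60.
Now minimize piece count subject to staying optimal: for each k, pieces[k] = 1 + min over i with p[i]+r[k−i]=r[k] of pieces[k−i].
pieces[7] = 2
pieces[8] = 1
pieces[9] = 2
pieces[10] = 3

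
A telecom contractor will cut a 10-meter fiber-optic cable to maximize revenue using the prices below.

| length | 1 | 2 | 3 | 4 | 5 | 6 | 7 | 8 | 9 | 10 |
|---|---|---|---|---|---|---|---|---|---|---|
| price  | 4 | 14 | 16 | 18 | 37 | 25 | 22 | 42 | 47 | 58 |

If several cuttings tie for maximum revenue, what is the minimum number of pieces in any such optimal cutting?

Consider every possible first cut. r[k] is the best of p[i]+r[k−i] over all sellable i≤k.
r[1] = 4
r[2] = 14
r[3] = 18  (first piece 1, then r[2]=14)
r[4] = 28  (first piece 2, then r[2]=14)
r[5] = 37
r[6] = 42  (first piece 2, then r[4]=28)
r[7] = 51  (first piece 2, then r[5]=37)
r[8] = 56  (first piece 2, then r[6]=42)
r[9] = 65  (first piece 2, then r[7]=51)
r[10] = 74  (first piece 5, then r[5]=37)
Maximum revenue is $74.
Now minimize piece count subject to staying optimal: for each k, pieces[k] = 1 + min over i with p[i]+r[k−i]=r[k] of pieces[k−i].
pieces[7] = 2
pieces[8] = 4
pieces[9] = 3
pieces[10] = 2

2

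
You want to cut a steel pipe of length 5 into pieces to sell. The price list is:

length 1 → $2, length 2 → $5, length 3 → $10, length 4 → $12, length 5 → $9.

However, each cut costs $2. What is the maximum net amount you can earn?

13

Let r[k] be the best obtainable value from length k. For each k, try every first piece i and keep the best of price[i] + r[k−i] minus the 2 cut fee when i<k.
r[1] = 2
r[2] = 5
r[3] = 10
r[4] = 12
r[5] = 13  (first piece 2, then r[3]=10)
One optimal plan: pieces 3 + 2 (1 cut) → $15 − $2 = $13.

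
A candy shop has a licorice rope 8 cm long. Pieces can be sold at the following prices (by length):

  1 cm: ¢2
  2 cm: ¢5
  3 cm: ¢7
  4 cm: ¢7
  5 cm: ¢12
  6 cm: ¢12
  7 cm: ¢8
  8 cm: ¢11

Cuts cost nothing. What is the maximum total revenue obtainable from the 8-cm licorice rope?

Consider every possible first cut. best[k] is the best of p[i]+best[k−i] over all sellable i≤k.
best[1] = 2
best[2] = 5
best[3] = 7  (first piece 1, then best[2]=5)
best[4] = 10  (first piece 2, then best[2]=5)
best[5] = 12  (first piece 1, then best[4]=10)
best[6] = 15  (first piece 2, then best[4]=10)
best[7] = 17  (first piece 1, then best[6]=15)
best[8] = 20  (first piece 2, then best[6]=15)
One optimal cutting: 2 + 2 + 2 + 2 → ¢5 + ¢5 + ¢5 + ¢5 = ¢20.

20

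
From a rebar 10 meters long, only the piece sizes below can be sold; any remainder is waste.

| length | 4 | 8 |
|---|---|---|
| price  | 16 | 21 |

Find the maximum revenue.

32

Consider every possible first cut. f[k] is the best of p[i]+f[k−i] over all sellable i≤k.
f[1] = 0
f[2] = 0
f[3] = 0
f[4] = 16
f[5] = 16
f[6] = 16
f[7] = 16
f[8] = 32  (first piece 4, then f[4]=16)
f[9] = 32
f[10] = 32
One optimal cutting: pieces 4 + 4 with 2 meters of scrap → ₹32.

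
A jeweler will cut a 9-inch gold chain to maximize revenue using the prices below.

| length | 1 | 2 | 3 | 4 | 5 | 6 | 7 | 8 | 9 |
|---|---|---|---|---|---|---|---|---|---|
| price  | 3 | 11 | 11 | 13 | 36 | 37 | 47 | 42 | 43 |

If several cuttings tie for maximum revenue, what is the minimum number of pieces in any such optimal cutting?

Let r[k] be the best obtainable value from length k. For each k, try every first piece i and keep the best of price[i] + r[k−i].
r[1] = 3
r[2] = 11
r[3] = 14  (first piece 1, then r[2]=11)
r[4] = 22  (first piece 2, then r[2]=11)
r[5] = 36
r[6] = 39  (first piece 1, then r[5]=36)
r[7] = 47  (first piece 2, then r[5]=36)
r[8] = 50  (first piece 1, then r[7]=47)
r[9] = 58  (first piece 2, then r[7]=47)
Maximum revenue is $58.
Now minimize piece count subject to staying optimal: for each k, pieces[k] = 1 + min over i with p[i]+r[k−i]=r[k] of pieces[k−i].
pieces[6] = 2
pieces[7] = 1
pieces[8] = 2
pieces[9] = 2

2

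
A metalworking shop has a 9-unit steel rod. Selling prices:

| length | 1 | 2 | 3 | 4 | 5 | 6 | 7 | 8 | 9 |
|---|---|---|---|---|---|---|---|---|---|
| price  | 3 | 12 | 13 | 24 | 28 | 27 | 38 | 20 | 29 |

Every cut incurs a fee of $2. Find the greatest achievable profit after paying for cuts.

50

Consider every possible first cut. r[k] is the best of p[i]+r[k−i] over all sellable i≤k, charging 2 whenever i<k.
r[1] = 3
r[2] = max(3+3-2, 12+0) = 12
r[3] = max(3+12-2, 12+3-2, 13+0) = 13
r[4] = max(3+13-2, 12+12-2, 13+3-2, 24+0) = 24
r[5] = max(3+24-2, 12+13-2, 13+12-2, 24+3-2, 28+0) = 28
r[6] = max(3+28-2, 12+24-2, 13+13-2, 24+12-2, 28+3-2, 27+0) = 34
r[7] = max(3+34-2, 12+28-2, 13+24-2, …, 27+3-2, 38+0) = 38
r[8] = max(3+38-2, 12+34-2, 13+28-2, …, 38+3-2, 20+0) = 46
r[9] = max(3+46-2, 12+38-2, 13+34-2, …, 20+3-2, 29+0) = 50
One optimal plan: pieces 5 + 4 (1 cut) → $52 − $2 = $50.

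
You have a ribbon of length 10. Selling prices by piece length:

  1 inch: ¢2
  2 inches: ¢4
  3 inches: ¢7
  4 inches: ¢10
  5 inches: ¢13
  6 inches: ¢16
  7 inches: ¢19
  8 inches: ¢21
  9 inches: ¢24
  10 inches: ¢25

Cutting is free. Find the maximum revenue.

26

Let best[k] be the best obtainable value from length k. For each k, try every first piece i and keep the best of price[i] + best[k−i].
best[1] = 2
best[2] = max(2+2, 4+0) = 4
best[3] = max(2+4, 4+2, 7+0) = 7
best[4] = max(2+7, 4+4, 7+2, 10+0) = 10
best[5] = max(2+10, 4+7, 7+4, 10+2, 13+0) = 13
best[6] = max(2+13, 4+10, 7+7, 10+4, 13+2, 16+0) = 16
best[7] = max(2+16, 4+13, 7+10, …, 16+2, 19+0) = 19
best[8] = max(2+19, 4+16, 7+13, …, 19+2, 21+0) = 21
best[9] = max(2+21, 4+19, 7+16, …, 21+2, 24+0) = 24
best[10] = max(2+24, 4+21, 7+19, …, 24+2, 25+0) = 26
One optimal cutting: 9 + 1 → ¢24 + ¢2 = ¢26.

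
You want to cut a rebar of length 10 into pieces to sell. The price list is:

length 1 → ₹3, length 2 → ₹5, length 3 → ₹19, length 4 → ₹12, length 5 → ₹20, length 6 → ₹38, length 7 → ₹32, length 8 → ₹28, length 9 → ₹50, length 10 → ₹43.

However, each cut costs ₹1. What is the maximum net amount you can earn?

Let r[k] be the best obtainable value from length k. For each k, try every first piece i and keep the best of price[i] + r[k−i] minus the 1 cut fee when i<k.
r[1] = 3
r[2] = 5  (first piece 1, then r[1]=3)
r[3] = 19
r[4] = 21  (first piece 1, then r[3]=19)
r[5] = 23  (first piece 1, then r[4]=21)
r[6] = 38
r[7] = 40  (first piece 1, then r[6]=38)
r[8] = 42  (first piece 1, then r[7]=40)
r[9] = 56  (first piece 3, then r[6]=38)
r[10] = 58  (first piece 1, then r[9]=56)
One optimal plan: pieces 6 + 3 + 1 (2 cuts) → ₹60 − ₹2 = ₹58.

58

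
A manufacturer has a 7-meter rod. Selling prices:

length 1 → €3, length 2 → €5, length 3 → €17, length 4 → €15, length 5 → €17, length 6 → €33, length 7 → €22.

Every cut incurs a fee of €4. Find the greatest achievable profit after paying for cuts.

32

Consider every possible first cut. v[k] is the best of p[i]+v[k−i] over all sellable i≤k, charging 4 whenever i<k.
v[1] = 3
v[2] = 5
v[3] = 17
v[4] = 16  (first piece 1, then v[3]=17)
v[5] = 18  (first piece 2, then v[3]=17)
v[6] = 33
v[7] = 32  (first piece 1, then v[6]=33)
One optimal plan: pieces 6 + 1 (1 cut) → €36 − €4 = €32.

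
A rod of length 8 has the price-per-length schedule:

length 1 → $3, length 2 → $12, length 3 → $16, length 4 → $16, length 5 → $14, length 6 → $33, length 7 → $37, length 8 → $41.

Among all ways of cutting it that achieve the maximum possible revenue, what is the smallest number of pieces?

4

Build r[k] bottom-up: r[k] = max over allowed piece i of (p[i] + r[k−i]).
r[1] = 3
r[2] = max(3+3, 12+0) = 12
r[3] = max(3+12, 12+3, 16+0) = 16
r[4] = max(3+16, 12+12, 16+3, 16+0) = 24
r[5] = max(3+24, 12+16, 16+12, 16+3, 14+0) = 28
r[6] = max(3+28, 12+24, 16+16, 16+12, 14+3, 33+0) = 36
r[7] = max(3+36, 12+28, 16+24, …, 33+3, 37+0) = 40
r[8] = max(3+40, 12+36, 16+28, …, 37+3, 41+0) = 48
Maximum revenue is $48.
Now minimize piece count subject to staying optimal: for each k, pieces[k] = 1 + min over i with p[i]+r[k−i]=r[k] of pieces[k−i].
pieces[5] = 2
pieces[6] = 3
pieces[7] = 3
pieces[8] = 4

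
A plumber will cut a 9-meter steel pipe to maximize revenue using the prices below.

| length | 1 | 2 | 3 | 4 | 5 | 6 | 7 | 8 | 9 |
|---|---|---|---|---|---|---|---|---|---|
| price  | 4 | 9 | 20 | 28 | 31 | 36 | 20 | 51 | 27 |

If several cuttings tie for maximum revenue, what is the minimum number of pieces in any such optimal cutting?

Let r[k] be the best obtainable value from length k. For each k, try every first piece i and keep the best of price[i] + r[k−i].
r[1] = 4
r[2] = max(4+4, 9+0) = 9
r[3] = max(4+9, 9+4, 20+0) = 20
r[4] = max(4+20, 9+9, 20+4, 28+0) = 28
r[5] = max(4+28, 9+20, 20+9, 28+4, 31+0) = 32
r[6] = max(4+32, 9+28, 20+20, 28+9, 31+4, 36+0) = 40
r[7] = max(4+40, 9+32, 20+28, …, 36+4, 20+0) = 48
r[8] = max(4+48, 9+40, 20+32, …, 20+4, 51+0) = 56
r[9] = max(4+56, 9+48, 20+40, …, 51+4, 27+0) = 60
Maximum revenue is $60.
Now minimize piece count subject to staying optimal: for each k, pieces[k] = 1 + min over i with p[i]+r[k−i]=r[k] of pieces[k−i].
pieces[6] = 2
pieces[7] = 2
pieces[8] = 2
pieces[9] = 3

3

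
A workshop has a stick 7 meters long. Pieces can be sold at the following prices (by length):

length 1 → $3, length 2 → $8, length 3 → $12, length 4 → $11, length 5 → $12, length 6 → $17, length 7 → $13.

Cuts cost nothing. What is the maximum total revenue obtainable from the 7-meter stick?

Build best[k] bottom-up: best[k] = max over allowed piece i of (p[i] + best[k−i]).
best[1] = 3
best[2] = max(3+3, 8+0) = 8
best[3] = max(3+8, 8+3, 12+0) = 12
best[4] = max(3+12, 8+8, 12+3, 11+0) = 16
best[5] = max(3+16, 8+12, 12+8, 11+3, 12+0) = 20
best[6] = max(3+20, 8+16, 12+12, 11+8, 12+3, 17+0) = 24
best[7] = max(3+24, 8+20, 12+16, …, 17+3, 13+0) = 28
One optimal cutting: 3 + 2 + 2 → $12 + $8 + $8 = $28.

28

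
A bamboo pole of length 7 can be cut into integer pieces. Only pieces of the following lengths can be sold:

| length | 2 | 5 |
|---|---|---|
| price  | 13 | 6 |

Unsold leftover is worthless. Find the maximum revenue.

Consider every possible first cut. r[k] is the best of p[i]+r[k−i] over all sellable i≤k.
r[1] = 0
r[2] = 13
r[3] = 13
r[4] = 26  (first piece 2, then r[2]=13)
r[5] = max(13+13, 6+0) = 26
r[6] = max(13+26, 6+0) = 39
r[7] = max(13+26, 6+13) = 39
One optimal cutting: pieces 2 + 2 + 2 with 1 foot of scrap → $39.

39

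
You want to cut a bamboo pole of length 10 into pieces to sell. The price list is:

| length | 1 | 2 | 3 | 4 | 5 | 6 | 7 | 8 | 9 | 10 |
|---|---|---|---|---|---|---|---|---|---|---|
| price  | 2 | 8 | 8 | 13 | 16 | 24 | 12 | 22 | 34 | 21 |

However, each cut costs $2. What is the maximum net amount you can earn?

Consider every possible first cut. v[k] is the best of p[i]+v[k−i] over all sellable i≤k, charging 2 whenever i<k.
v[1] = 2
v[2] = 8
v[3] = 8  (first piece 1, then v[2]=8)
v[4] = 14  (first piece 2, then v[2]=8)
v[5] = 16
v[6] = 24
v[7] = 24  (first piece 1, then v[6]=24)
v[8] = 30  (first piece 2, then v[6]=24)
v[9] = 34
v[10] = 36  (first piece 2, then v[8]=30)
One optimal plan: pieces 6 + 2 + 2 (2 cuts) → $40 − $4 = $36.

36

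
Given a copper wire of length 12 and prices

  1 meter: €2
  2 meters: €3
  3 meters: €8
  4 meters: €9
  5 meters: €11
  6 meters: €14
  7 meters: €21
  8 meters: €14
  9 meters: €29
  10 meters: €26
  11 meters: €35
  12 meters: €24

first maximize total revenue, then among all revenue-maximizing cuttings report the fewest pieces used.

Let r[k] be the best obtainable value from length k. For each k, try every first piece i and keep the best of price[i] + r[k−i].
r[1] = 2
r[2] = max(2+2, 3+0) = 4
r[3] = max(2+4, 3+2, 8+0) = 8
r[4] = max(2+8, 3+4, 8+2, 9+0) = 10
r[5] = max(2+10, 3+8, 8+4, 9+2, 11+0) = 12
r[6] = max(2+12, 3+10, 8+8, 9+4, 11+2, 14+0) = 16
r[7] = max(2+16, 3+12, 8+10, …, 14+2, 21+0) = 21
r[8] = max(2+21, 3+16, 8+12, …, 21+2, 14+0) = 23
r[9] = max(2+23, 3+21, 8+16, …, 14+2, 29+0) = 29
r[10] = max(2+29, 3+23, 8+21, …, 29+2, 26+0) = 31
r[11] = max(2+31, 3+29, 8+23, …, 26+2, 35+0) = 35
r[12] = max(2+35, 3+31, 8+29, …, 35+2, 24+0) = 37
Maximum revenue is €37.
Now minimize piece count subject to staying optimal: for each k, pieces[k] = 1 + min over i with p[i]+r[k−i]=r[k] of pieces[k−i].
pieces[9] = 1
pieces[10] = 2
pieces[11] = 1
pieces[12] = 2

2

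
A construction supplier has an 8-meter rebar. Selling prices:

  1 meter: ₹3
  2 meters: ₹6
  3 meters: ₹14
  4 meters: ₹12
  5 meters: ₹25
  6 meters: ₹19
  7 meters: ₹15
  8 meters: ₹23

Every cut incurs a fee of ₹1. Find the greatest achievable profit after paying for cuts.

38

Build net[k] bottom-up: net[k] = max over allowed piece i of (p[i] + net[k−i]) − 1 per cut.
net[1] = 3
net[2] = 6
net[3] = 14
net[4] = 16  (first piece 1, then net[3]=14)
net[5] = 25
net[6] = 27  (first piece 1, then net[5]=25)
net[7] = 30  (first piece 2, then net[5]=25)
net[8] = 38  (first piece 3, then net[5]=25)
One optimal plan: pieces 5 + 3 (1 cut) → ₹39 − ₹1 = ₹38.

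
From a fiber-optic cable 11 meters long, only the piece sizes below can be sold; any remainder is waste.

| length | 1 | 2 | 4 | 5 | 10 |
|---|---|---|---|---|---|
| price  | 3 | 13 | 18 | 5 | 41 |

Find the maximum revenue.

Build f[k] bottom-up: f[k] = max over allowed piece i of (p[i] + f[k−i]).
f[1] = 3
f[2] = max(3+3, 13+0) = 13
f[3] = max(3+13, 13+3) = 16
f[4] = max(3+16, 13+13, 18+0) = 26
f[5] = max(3+26, 13+16, 18+3, 5+0) = 29
f[6] = max(3+29, 13+26, 18+13, 5+3) = 39
f[7] = max(3+39, 13+29, 18+16, 5+13) = 42
f[8] = max(3+42, 13+39, 18+26, 5+16) = 52
f[9] = max(3+52, 13+42, 18+29, 5+26) = 55
f[10] = max(3+55, 13+52, 18+39, 5+29, 41+0) = 65
f[11] = max(3+65, 13+55, 18+42, 5+39, 41+3) = 68
One optimal cutting: 2 + 2 + 2 + 2 + 2 + 1 → $68.

68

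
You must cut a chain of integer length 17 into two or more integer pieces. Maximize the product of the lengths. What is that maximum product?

Fill m[k] for k=2..17: at each k try every first piece i and multiply by the better of (k−i) uncut or m[k−i].
m[2] = 1×max(1,0) = 1×1 = 1
m[3] = 1×max(2,1) = 1×2 = 2
m[4] = 2×max(2,1) = 2×2 = 4
m[5] = 2×max(3,2) = 2×3 = 6
m[6] = 3×max(3,2) = 3×3 = 9
m[7] = 2×max(5,6) = 2×6 = 12
m[8] = 2×max(6,9) = 2×9 = 18
m[9] = 3×max(6,9) = 3×9 = 27
m[10] = 2×max(8,18) = 2×18 = 36
m[11] = 2×max(9,27) = 2×27 = 54
m[12] = 3×max(9,27) = 3×27 = 81
m[13] = 2×max(11,54) = 2×54 = 108
m[14] = 2×max(12,81) = 2×81 = 162
m[15] = 3×max(12,81) = 3×81 = 243
m[16] = 2×max(14,162) = 2×162 = 324
m[17] = 2×max(15,243) = 2×243 = 486
One optimal split: 3 + 3 + 3 + 3 + 3 + 2; product 3×3×3×3×3×2 = 486.

486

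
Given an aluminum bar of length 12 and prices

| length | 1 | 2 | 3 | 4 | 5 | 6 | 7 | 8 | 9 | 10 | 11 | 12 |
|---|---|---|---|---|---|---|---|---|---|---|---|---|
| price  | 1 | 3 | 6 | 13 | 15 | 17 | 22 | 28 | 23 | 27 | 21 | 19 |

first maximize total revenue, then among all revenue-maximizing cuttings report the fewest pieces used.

2

Build r[k] bottom-up: r[k] = max over allowed piece i of (p[i] + r[k−i]).
r[1] = 1
r[2] = 3
r[3] = 6
r[4] = 13
r[5] = 15
r[6] = 17
r[7] = 22
r[8] = 28
r[9] = 29  (first piece 1, then r[8]=28)
r[10] = 31  (first piece 2, then r[8]=28)
r[11] = 35  (first piece 4, then r[7]=22)
r[12] = 41  (first piece 4, then r[8]=28)
Maximum revenue is $41.
Now minimize piece count subject to staying optimal: for each k, pieces[k] = 1 + min over i with p[i]+r[k−i]=r[k] of pieces[k−i].
pieces[9] = 2
pieces[10] = 2
pieces[11] = 2
pieces[12] = 2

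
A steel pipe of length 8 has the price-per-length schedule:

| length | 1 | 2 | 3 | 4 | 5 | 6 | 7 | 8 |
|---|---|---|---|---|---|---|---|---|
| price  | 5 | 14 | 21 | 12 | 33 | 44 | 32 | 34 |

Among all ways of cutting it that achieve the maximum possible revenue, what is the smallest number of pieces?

Build r[k] bottom-up: r[k] = max over allowed piece i of (p[i] + r[k−i]).
r[1] = 5
r[2] = max(5+5, 14+0) = 14
r[3] = max(5+14, 14+5, 21+0) = 21
r[4] = max(5+21, 14+14, 21+5, 12+0) = 28
r[5] = max(5+28, 14+21, 21+14, 12+5, 33+0) = 35
r[6] = max(5+35, 14+28, 21+21, 12+14, 33+5, 44+0) = 44
r[7] = max(5+44, 14+35, 21+28, …, 44+5, 32+0) = 49
r[8] = max(5+49, 14+44, 21+35, …, 32+5, 34+0) = 58
Maximum revenue is $58.
Now minimize piece count subject to staying optimal: for each k, pieces[k] = 1 + min over i with p[i]+r[k−i]=r[k] of pieces[k−i].
pieces[5] = 2
pieces[6] = 1
pieces[7] = 2
pieces[8] = 2

2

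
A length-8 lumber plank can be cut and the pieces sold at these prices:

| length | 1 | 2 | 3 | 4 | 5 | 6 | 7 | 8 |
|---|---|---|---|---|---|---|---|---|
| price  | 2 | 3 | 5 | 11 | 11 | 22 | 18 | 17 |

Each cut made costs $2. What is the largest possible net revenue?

23

Build v[k] bottom-up: v[k] = max over allowed piece i of (p[i] + v[k−i]) − 2 per cut.
v[1] = 2
v[2] = max(2+2-2, 3+0) = 3
v[3] = max(2+3-2, 3+2-2, 5+0) = 5
v[4] = max(2+5-2, 3+3-2, 5+2-2, 11+0) = 11
v[5] = max(2+11-2, 3+5-2, 5+3-2, 11+2-2, 11+0) = 11
v[6] = max(2+11-2, 3+11-2, 5+5-2, 11+3-2, 11+2-2, 22+0) = 22
v[7] = max(2+22-2, 3+11-2, 5+11-2, …, 22+2-2, 18+0) = 22
v[8] = max(2+22-2, 3+22-2, 5+11-2, …, 18+2-2, 17+0) = 23
One optimal plan: pieces 6 + 2 (1 cut) → $25 − $2 = $23.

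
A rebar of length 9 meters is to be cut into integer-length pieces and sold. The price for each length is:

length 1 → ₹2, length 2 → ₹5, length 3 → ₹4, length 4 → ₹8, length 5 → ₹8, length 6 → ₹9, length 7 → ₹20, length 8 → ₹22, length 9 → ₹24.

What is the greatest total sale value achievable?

Let best[k] be the best obtainable value from length k. For each k, try every first piece i and keep the best of price[i] + best[k−i].
best[1] = 2
best[2] = 5
best[3] = 7  (first piece 1, then best[2]=5)
best[4] = 10  (first piece 2, then best[2]=5)
best[5] = 12  (first piece 1, then best[4]=10)
best[6] = 15  (first piece 2, then best[4]=10)
best[7] = 20
best[8] = 22  (first piece 1, then best[7]=20)
best[9] = 25  (first piece 2, then best[7]=20)
One optimal cutting: 7 + 2 → ₹20 + ₹5 = ₹25.

25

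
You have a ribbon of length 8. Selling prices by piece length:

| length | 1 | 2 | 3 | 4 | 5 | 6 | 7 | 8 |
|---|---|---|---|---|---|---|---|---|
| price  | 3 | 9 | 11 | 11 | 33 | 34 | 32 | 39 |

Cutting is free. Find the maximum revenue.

Let v[k] be the best obtainable value from length k. For each k, try every first piece i and keep the best of price[i] + v[k−i].
v[1] = 3
v[2] = max(3+3, 9+0) = 9
v[3] = max(3+9, 9+3, 11+0) = 12
v[4] = max(3+12, 9+9, 11+3, 11+0) = 18
v[5] = max(3+18, 9+12, 11+9, 11+3, 33+0) = 33
v[6] = max(3+33, 9+18, 11+12, 11+9, 33+3, 34+0) = 36
v[7] = max(3+36, 9+33, 11+18, …, 34+3, 32+0) = 42
v[8] = max(3+42, 9+36, 11+33, …, 32+3, 39+0) = 45
One optimal cutting: 5 + 2 + 1 → ¢33 + ¢9 + ¢3 = ¢45.

45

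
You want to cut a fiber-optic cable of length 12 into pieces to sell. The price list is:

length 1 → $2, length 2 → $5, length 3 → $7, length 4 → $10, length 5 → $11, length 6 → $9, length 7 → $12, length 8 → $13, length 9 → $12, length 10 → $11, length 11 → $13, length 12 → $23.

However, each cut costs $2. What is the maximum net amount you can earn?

26

Let r[k] be the best obtainable value from length k. For each k, try every first piece i and keep the best of price[i] + r[k−i] minus the 2 cut fee when i<k.
r[1] = 2
r[2] = max(2+2-2, 5+0) = 5
r[3] = max(2+5-2, 5+2-2, 7+0) = 7
r[4] = max(2+7-2, 5+5-2, 7+2-2, 10+0) = 10
r[5] = max(2+10-2, 5+7-2, 7+5-2, 10+2-2, 11+0) = 11
r[6] = max(2+11-2, 5+10-2, 7+7-2, 10+5-2, 11+2-2, 9+0) = 13
r[7] = max(2+13-2, 5+11-2, 7+10-2, …, 9+2-2, 12+0) = 15
r[8] = max(2+15-2, 5+13-2, 7+11-2, …, 12+2-2, 13+0) = 18
r[9] = max(2+18-2, 5+15-2, 7+13-2, …, 13+2-2, 12+0) = 19
r[10] = max(2+19-2, 5+18-2, 7+15-2, …, 12+2-2, 11+0) = 21
r[11] = max(2+21-2, 5+19-2, 7+18-2, …, 11+2-2, 13+0) = 23
r[12] = max(2+23-2, 5+21-2, 7+19-2, …, 13+2-2, 23+0) = 26
One optimal plan: pieces 4 + 4 + 4 (2 cuts) → $30 − $4 = $26.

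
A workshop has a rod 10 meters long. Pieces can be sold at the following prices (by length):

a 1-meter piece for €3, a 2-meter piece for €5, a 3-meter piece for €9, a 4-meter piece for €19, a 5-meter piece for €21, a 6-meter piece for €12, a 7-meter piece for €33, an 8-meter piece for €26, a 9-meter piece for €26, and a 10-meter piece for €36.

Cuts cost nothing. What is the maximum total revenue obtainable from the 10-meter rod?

Build R[k] bottom-up: R[k] = max over allowed piece i of (p[i] + R[k−i]).
R[1] = 3
R[2] = max(3+3, 5+0) = 6
R[3] = max(3+6, 5+3, 9+0) = 9
R[4] = max(3+9, 5+6, 9+3, 19+0) = 19
R[5] = max(3+19, 5+9, 9+6, 19+3, 21+0) = 22
R[6] = max(3+22, 5+19, 9+9, 19+6, 21+3, 12+0) = 25
R[7] = max(3+25, 5+22, 9+19, …, 12+3, 33+0) = 33
R[8] = max(3+33, 5+25, 9+22, …, 33+3, 26+0) = 38
R[9] = max(3+38, 5+33, 9+25, …, 26+3, 26+0) = 41
R[10] = max(3+41, 5+38, 9+33, …, 26+3, 36+0) = 44
One optimal cutting: 4 + 4 + 1 + 1 → €19 + €19 + €3 + €3 = €44.

44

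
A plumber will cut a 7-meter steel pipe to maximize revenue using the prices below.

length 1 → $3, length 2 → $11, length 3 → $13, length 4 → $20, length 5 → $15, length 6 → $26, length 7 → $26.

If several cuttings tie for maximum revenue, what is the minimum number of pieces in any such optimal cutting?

Build r[k] bottom-up: r[k] = max over allowed piece i of (p[i] + r[k−i]).
r[1] = 3
r[2] = max(3+3, 11+0) = 11
r[3] = max(3+11, 11+3, 13+0) = 14
r[4] = max(3+14, 11+11, 13+3, 20+0) = 22
r[5] = max(3+22, 11+14, 13+11, 20+3, 15+0) = 25
r[6] = max(3+25, 11+22, 13+14, 20+11, 15+3, 26+0) = 33
r[7] = max(3+33, 11+25, 13+22, …, 26+3, 26+0) = 36
Maximum revenue is $36.
Now minimize piece count subject to staying optimal: for each k, pieces[k] = 1 + min over i with p[i]+r[k−i]=r[k] of pieces[k−i].
pieces[4] = 2
pieces[5] = 3
pieces[6] = 3
pieces[7] = 4

4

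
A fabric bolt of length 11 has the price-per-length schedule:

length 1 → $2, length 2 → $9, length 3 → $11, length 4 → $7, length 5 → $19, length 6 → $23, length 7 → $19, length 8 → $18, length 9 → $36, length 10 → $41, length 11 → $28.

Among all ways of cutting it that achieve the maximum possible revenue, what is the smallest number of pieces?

Consider every possible first cut. r[k] is the best of p[i]+r[k−i] over all sellable i≤k.
r[1] = 2
r[2] = 9
r[3] = 11  (first piece 1, then r[2]=9)
r[4] = 18  (first piece 2, then r[2]=9)
r[5] = 20  (first piece 1, then r[4]=18)
r[6] = 27  (first piece 2, then r[4]=18)
r[7] = 29  (first piece 1, then r[6]=27)
r[8] = 36  (first piece 2, then r[6]=27)
r[9] = 38  (first piece 1, then r[8]=36)
r[10] = 45  (first piece 2, then r[8]=36)
r[11] = 47  (first piece 1, then r[10]=45)
Maximum revenue is $47.
Now minimize piece count subject to staying optimal: for each k, pieces[k] = 1 + min over i with p[i]+r[k−i]=r[k] of pieces[k−i].
pieces[8] = 4
pieces[9] = 4
pieces[10] = 5
pieces[11] = 5

5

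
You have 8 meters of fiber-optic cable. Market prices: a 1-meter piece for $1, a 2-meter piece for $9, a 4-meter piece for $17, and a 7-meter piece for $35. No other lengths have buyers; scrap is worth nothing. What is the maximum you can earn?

Let r[k] be the best obtainable value from length k. For each k, try every first piece i and keep the best of price[i] + r[k−i].
r[1] = 1
r[2] = max(1+1, 9+0) = 9
r[3] = max(1+9, 9+1) = 10
r[4] = max(1+10, 9+9, 17+0) = 18
r[5] = max(1+18, 9+10, 17+1) = 19
r[6] = max(1+19, 9+18, 17+9) = 27
r[7] = max(1+27, 9+19, 17+10, 35+0) = 35
r[8] = max(1+35, 9+27, 17+18, 35+1) = 36
One optimal cutting: 7 + 1 → $36.

36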